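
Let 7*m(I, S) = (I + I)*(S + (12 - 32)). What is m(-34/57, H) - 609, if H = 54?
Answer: -245303/399 ≈ -614.79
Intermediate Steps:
m(I, S) = 2*I*(-20 + S)/7 (m(I, S) = ((I + I)*(S + (12 - 32)))/7 = ((2*I)*(S - 20))/7 = ((2*I)*(-20 + S))/7 = (2*I*(-20 + S))/7 = 2*I*(-20 + S)/7)
m(-34/57, H) - 609 = 2*(-34/57)*(-20 + 54)/7 - 609 = (2/7)*(-34*1/57)*34 - 609 = (2/7)*(-34/57)*34 - 609 = -2312/399 - 609 = -245303/399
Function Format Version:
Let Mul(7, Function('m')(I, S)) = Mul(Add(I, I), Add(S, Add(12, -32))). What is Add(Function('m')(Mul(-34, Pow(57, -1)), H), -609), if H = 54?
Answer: Rational(-245303, 399) ≈ -614.79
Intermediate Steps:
Function('m')(I, S) = Mul(Rational(2, 7), I, Add(-20, S)) (Function('m')(I, S) = Mul(Rational(1, 7), Mul(Add(I, I), Add(S, Add(12, -32)))) = Mul(Rational(1, 7), Mul(Mul(2, I), Add(S, -20))) = Mul(Rational(1, 7), Mul(Mul(2, I), Add(-20, S))) = Mul(Rational(1, 7), Mul(2, I, Add(-20, S))) = Mul(Rational(2, 7), I, Add(-20, S)))
Add(Function('m')(Mul(-34, Pow(57, -1)), H), -609) = Add(Mul(Rational(2, 7), Mul(-34, Pow(57, -1)), Add(-20, 54)), -609) = Add(Mul(Rational(2, 7), Mul(-34, Rational(1, 57)), 34), -609) = Add(Mul(Rational(2, 7), Rational(-34, 57), 34), -609) = Add(Rational(-2312, 399), -609) = Rational(-245303, 399)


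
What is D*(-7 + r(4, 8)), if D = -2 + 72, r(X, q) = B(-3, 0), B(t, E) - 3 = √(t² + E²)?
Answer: -70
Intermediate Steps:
B(t, E) = 3 + √(E² + t²) (B(t, E) = 3 + √(t² + E²) = 3 + √(E² + t²))
r(X, q) = 6 (r(X, q) = 3 + √(0² + (-3)²) = 3 + √(0 + 9) = 3 + √9 = 3 + 3 = 6)
D = 70
D*(-7 + r(4, 8)) = 70*(-7 + 6) = 70*(-1) = -70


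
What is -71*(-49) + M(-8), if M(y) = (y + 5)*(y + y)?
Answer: 3527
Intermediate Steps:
M(y) = 2*y*(5 + y) (M(y) = (5 + y)*(2*y) = 2*y*(5 + y))
-71*(-49) + M(-8) = -71*(-49) + 2*(-8)*(5 - 8) = 3479 + 2*(-8)*(-3) = 3479 + 48 = 3527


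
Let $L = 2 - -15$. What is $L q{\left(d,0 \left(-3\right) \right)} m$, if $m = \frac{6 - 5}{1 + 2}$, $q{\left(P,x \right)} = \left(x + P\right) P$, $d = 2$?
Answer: $\frac{68}{3} \approx 22.667$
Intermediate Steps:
$q{\left(P,x \right)} = P \left(P + x\right)$ ($q{\left(P,x \right)} = \left(P + x\right) P = P \left(P + x\right)$)
$m = \frac{1}{3}$ ($m = 1 \cdot \frac{1}{3} = \frac{1}{3} \approx 0.33333$)
$L = 17$ ($L = 2 + 15 = 17$)
$L q{\left(d,0 \left(-3\right) \right)} m = 17 \cdot 2 \left(2 + 0 \left(-3\right)\right) \frac{1}{3} = 17 \cdot 2 \left(2 + 0\right) \frac{1}{3} = 17 \cdot 2 \cdot 2 \cdot \frac{1}{3} = 17 \cdot 4 \cdot \frac{1}{3} = 68 \cdot \frac{1}{3} = \frac{68}{3}$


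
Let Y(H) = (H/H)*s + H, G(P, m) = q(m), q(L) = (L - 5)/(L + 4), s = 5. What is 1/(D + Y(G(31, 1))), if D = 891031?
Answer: 5/4455176 ≈ 1.1223e-6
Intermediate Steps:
q(L) = (-5 + L)/(4 + L)
G(P, m) = (-5 + m)/(4 + m)
Y(H) = 5 + H (Y(H) = (H/H)*5 + H = 1*5 + H = 5 + H)
1/(D + Y(G(31, 1))) = 1/(891031 + (5 + (-5 + 1)/(4 + 1))) = 1/(891031 + (5 - 4/5)) = 1/(891031 + (5 + (⅕)*(-4))) = 1/(891031 + (5 - ⅘)) = 1/(891031 + 21/5) = 1/(4455176/5) = 5/4455176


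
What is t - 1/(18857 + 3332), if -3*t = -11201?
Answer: 248538986/66567 ≈ 3733.7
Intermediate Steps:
t = 11201/3 (t = -⅓*(-11201) = 11201/3 ≈ 3733.7)
t - 1/(18857 + 3332) = 11201/3 - 1/(18857 + 3332) = 11201/3 - 1/22189 = 248538986/66567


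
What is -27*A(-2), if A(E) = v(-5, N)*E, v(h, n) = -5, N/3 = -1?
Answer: -270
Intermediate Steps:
N = -3 (N = 3*(-1) = -3)
A(E) = -5*E
-27*A(-2) = -(-135)*(-2) = -27*10 = -270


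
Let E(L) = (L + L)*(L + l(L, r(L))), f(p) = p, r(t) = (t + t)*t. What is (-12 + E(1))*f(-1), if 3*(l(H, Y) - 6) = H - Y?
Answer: -4/3 ≈ -1.3333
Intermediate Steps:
r(t) = 2*t**2 (r(t) = (2*t)*t = 2*t**2)
l(H, Y) = 6 - Y/3 + H/3 (l(H, Y) = 6 + (H - Y)/3 = 6 + (-Y/3 + H/3) = 6 - Y/3 + H/3)
E(L) = 2*L*(6 - 2*L**2/3 + 4*L/3) (E(L) = (L + L)*(L + (6 - 2*L**2/3 + L/3)) = (2*L)*(L + (6 - 2*L**2/3 + L/3)) = (2*L)*(6 - 2*L**2/3 + 4*L/3) = 2*L*(6 - 2*L**2/3 + 4*L/3))
(-12 + E(1))*f(-1) = (-12 + (4/3)*1*(9 - 1*1**2 + 2*1))*(-1) = (-12 + (4/3)*1*(9 - 1*1 + 2))*(-1) = (-12 + (4/3)*1*(9 - 1 + 2))*(-1) = (-12 + (4/3)*1*10)*(-1) = (-12 + 40/3)*(-1) = (4/3)*(-1) = -4/3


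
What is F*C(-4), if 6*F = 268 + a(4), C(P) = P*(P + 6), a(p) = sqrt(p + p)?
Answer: -1072/3 - 8*sqrt(2)/3 ≈ -361.10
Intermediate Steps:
a(p) = sqrt(2)*sqrt(p) (a(p) = sqrt(2*p) = sqrt(2)*sqrt(p))
C(P) = P*(6 + P)
F = 134/3 + sqrt(2)/3 (F = (268 + sqrt(2)*sqrt(4))/6 = (268 + sqrt(2)*2)/6 = (268 + 2*sqrt(2))/6 = 134/3 + sqrt(2)/3 ≈ 45.138)
F*C(-4) = (134/3 + sqrt(2)/3)*(-4*(6 - 4)) = (134/3 + sqrt(2)/3)*(-4*2) = (134/3 + sqrt(2)/3)*(-8) = -1072/3 - 8*sqrt(2)/3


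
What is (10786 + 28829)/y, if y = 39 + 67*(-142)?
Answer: -7923/1895 ≈ -4.1810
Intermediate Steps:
y = -9475 (y = 39 - 9514 = -9475)
(10786 + 28829)/y = (10786 + 28829)/(-9475) = 39615*(-1/9475) = -7923/1895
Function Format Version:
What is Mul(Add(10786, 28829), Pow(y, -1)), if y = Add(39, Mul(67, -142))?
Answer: Rational(-7923, 1895) ≈ -4.1810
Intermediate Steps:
y = -9475 (y = Add(39, -9514) = -9475)
Mul(Add(10786, 28829), Pow(y, -1)) = Mul(Add(10786, 28829), Pow(-9475, -1)) = Mul(39615, Rational(-1, 9475)) = Rational(-7923, 1895)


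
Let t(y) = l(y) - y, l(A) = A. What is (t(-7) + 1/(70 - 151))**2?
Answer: 1/6561 ≈ 0.00015242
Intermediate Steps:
t(y) = 0 (t(y) = y - y = 0)
(t(-7) + 1/(70 - 151))**2 = (0 + 1/(70 - 151))**2 = (0 + 1/(-81))**2 = (0 - 1/81)**2 = (-1/81)**2 = 1/6561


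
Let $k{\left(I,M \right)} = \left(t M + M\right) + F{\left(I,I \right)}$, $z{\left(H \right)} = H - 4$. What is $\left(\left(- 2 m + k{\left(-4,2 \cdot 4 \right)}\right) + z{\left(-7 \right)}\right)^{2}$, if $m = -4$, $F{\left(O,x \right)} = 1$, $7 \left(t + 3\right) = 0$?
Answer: $324$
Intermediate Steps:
$t = -3$ ($t = -3 + \frac{1}{7} \cdot 0 = -3 + 0 = -3$)
$z{\left(H \right)} = -4 + H$
$k{\left(I,M \right)} = 1 - 2 M$ ($k{\left(I,M \right)} = \left(- 3 M + M\right) + 1 = - 2 M + 1 = 1 - 2 M$)
$\left(\left(- 2 m + k{\left(-4,2 \cdot 4 \right)}\right) + z{\left(-7 \right)}\right)^{2} = \left(\left(\left(-2\right) \left(-4\right) + \left(1 - 2 \cdot 2 \cdot 4\right)\right) - 11\right)^{2} = \left(\left(8 + \left(1 - 16\right)\right) - 11\right)^{2} = \left(\left(8 - 15\right) - 11\right)^{2} = \left(-7 - 11\right)^{2} = \left(-18\right)^{2} = 324$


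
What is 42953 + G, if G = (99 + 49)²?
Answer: 64857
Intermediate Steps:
G = 21904 (G = 148² = 21904)
42953 + G = 42953 + 21904 = 64857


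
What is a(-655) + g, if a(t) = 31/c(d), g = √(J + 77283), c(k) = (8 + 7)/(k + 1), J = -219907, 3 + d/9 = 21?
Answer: 5053/15 + 4*I*√8914 ≈ 336.87 + 377.66*I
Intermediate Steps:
d = 162 (d = -27 + 9*21 = -27 + 189 = 162)
c(k) = 15/(1 + k)
g = 4*I*√8914 (g = √(-219907 + 77283) = √(-142624) = 4*I*√8914 ≈ 377.66*I)
a(t) = 5053/15 (a(t) = 31/((15/(1 + 162))) = 31/((15/163)) = 31/((15*(1/163))) = 31/(15/163) = 31*(163/15) = 5053/15)
a(-655) + g = 5053/15 + 4*I*√8914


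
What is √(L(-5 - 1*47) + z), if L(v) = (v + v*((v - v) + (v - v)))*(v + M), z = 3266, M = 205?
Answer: I*√4690 ≈ 68.484*I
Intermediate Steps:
L(v) = v*(205 + v) (L(v) = (v + v*((v - v) + (v - v)))*(v + 205) = (v + v*(0 + 0))*(205 + v) = (v + v*0)*(205 + v) = (v + 0)*(205 + v) = v*(205 + v))
√(L(-5 - 1*47) + z) = √((-5 - 1*47)*(205 + (-5 - 1*47)) + 3266) = √((-5 - 47)*(205 + (-5 - 47)) + 3266) = √(-52*(205 - 52) + 3266) = √(-52*153 + 3266) = √(-7956 + 3266) = √(-4690) = I*√4690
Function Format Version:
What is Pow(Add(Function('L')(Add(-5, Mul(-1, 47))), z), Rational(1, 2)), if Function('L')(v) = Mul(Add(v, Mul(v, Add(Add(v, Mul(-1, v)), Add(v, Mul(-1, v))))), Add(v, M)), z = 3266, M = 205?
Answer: Mul(I, Pow(4690, Rational(1, 2))) ≈ Mul(68.484, I)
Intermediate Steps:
Function('L')(v) = Mul(v, Add(205, v)) (Function('L')(v) = Mul(Add(v, Mul(v, Add(Add(v, Mul(-1, v)), Add(v, Mul(-1, v))))), Add(v, 205)) = Mul(Add(v, Mul(v, Add(0, 0))), Add(205, v)) = Mul(Add(v, Mul(v, 0)), Add(205, v)) = Mul(Add(v, 0), Add(205, v)) = Mul(v, Add(205, v)))
Pow(Add(Function('L')(Add(-5, Mul(-1, 47))), z), Rational(1, 2)) = Pow(Add(Mul(Add(-5, Mul(-1, 47)), Add(205, Add(-5, Mul(-1, 47)))), 3266), Rational(1, 2)) = Pow(Add(Mul(Add(-5, -47), Add(205, Add(-5, -47))), 3266), Rational(1, 2)) = Pow(Add(Mul(-52, Add(205, -52)), 3266), Rational(1, 2)) = Pow(Add(Mul(-52, 153), 3266), Rational(1, 2)) = Pow(Add(-7956, 3266), Rational(1, 2)) = Pow(-4690, Rational(1, 2)) = Mul(I, Pow(4690, Rational(1, 2)))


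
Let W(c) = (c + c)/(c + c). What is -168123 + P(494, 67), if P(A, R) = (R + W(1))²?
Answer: -163499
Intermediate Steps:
W(c) = 1 (W(c) = (2*c)/((2*c)) = (2*c)*(1/(2*c)) = 1)
P(A, R) = (1 + R)² (P(A, R) = (R + 1)² = (1 + R)²)
-168123 + P(494, 67) = -168123 + (1 + 67)² = -168123 + 68² = -168123 + 4624 = -163499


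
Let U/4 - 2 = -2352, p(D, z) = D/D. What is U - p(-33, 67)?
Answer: -9401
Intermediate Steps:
p(D, z) = 1
U = -9400 (U = 8 + 4*(-2352) = 8 - 9408 = -9400)
U - p(-33, 67) = -9400 - 1*1 = -9400 - 1 = -9401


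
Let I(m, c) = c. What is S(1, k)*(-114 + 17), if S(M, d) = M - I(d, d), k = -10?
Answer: -1067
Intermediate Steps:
S(M, d) = M - d
S(1, k)*(-114 + 17) = (1 - 1*(-10))*(-114 + 17) = (1 + 10)*(-97) = 11*(-97) = -1067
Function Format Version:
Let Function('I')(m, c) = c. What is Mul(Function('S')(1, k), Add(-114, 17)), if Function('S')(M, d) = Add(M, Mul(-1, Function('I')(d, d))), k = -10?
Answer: -1067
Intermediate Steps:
Function('S')(M, d) = Add(M, Mul(-1, d))
Mul(Function('S')(1, k), Add(-114, 17)) = Mul(Add(1, Mul(-1, -10)), Add(-114, 17)) = Mul(Add(1, 10), -97) = Mul(11, -97) = -1067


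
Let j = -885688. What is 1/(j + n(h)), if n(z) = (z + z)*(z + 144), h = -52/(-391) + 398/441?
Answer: -29732449761/26324743387861168 ≈ -1.1294e-6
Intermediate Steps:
h = 178550/172431 (h = -52*(-1/391) + 398*(1/441) = 52/391 + 398/441 = 178550/172431 ≈ 1.0355)
n(z) = 2*z*(144 + z) (n(z) = (2*z)*(144 + z) = 2*z*(144 + z))
1/(j + n(h)) = 1/(-885688 + 2*(178550/172431)*(144 + 178550/172431)) = 1/(-885688 + 2*(178550/172431)*(25008614/172431)) = 1/(-885688 + 8930576059400/29732449761) = 1/(-26324743387861168/29732449761) = -29732449761/26324743387861168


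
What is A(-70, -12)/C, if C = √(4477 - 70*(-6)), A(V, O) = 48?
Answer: 48*√4897/4897 ≈ 0.68592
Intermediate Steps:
C = √4897 (C = √(4477 + 420) = √4897 ≈ 69.979)
A(-70, -12)/C = 48/(√4897) = 48*(√4897/4897) = 48*√4897/4897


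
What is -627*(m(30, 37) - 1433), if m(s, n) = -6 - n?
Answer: 925452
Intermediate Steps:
-627*(m(30, 37) - 1433) = -627*((-6 - 1*37) - 1433) = -627*((-6 - 37) - 1433) = -627*(-43 - 1433) = -627*(-1476) = 925452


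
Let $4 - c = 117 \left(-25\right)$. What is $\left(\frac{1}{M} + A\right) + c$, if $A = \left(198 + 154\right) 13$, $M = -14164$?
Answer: $\frac{106300819}{14164} \approx 7505.0$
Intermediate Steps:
$c = 2929$ ($c = 4 - 117 \left(-25\right) = 4 - -2925 = 4 + 2925 = 2929$)
$A = 4576$ ($A = 352 \cdot 13 = 4576$)
$\left(\frac{1}{M} + A\right) + c = \left(\frac{1}{-14164} + 4576\right) + 2929 = \left(- \frac{1}{14164} + 4576\right) + 2929 = \frac{64814463}{14164} + 2929 = \frac{106300819}{14164}$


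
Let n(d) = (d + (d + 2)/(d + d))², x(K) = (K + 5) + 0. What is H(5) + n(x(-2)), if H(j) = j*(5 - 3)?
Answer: 889/36 ≈ 24.694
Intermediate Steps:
x(K) = 5 + K (x(K) = (5 + K) + 0 = 5 + K)
H(j) = 2*j (H(j) = j*2 = 2*j)
n(d) = (d + (2 + d)/(2*d))² (n(d) = (d + (2 + d)/((2*d)))² = (d + (2 + d)*(1/(2*d)))² = (d + (2 + d)/(2*d))²)
H(5) + n(x(-2)) = 2*5 + (2 + (5 - 2) + 2*(5 - 2)²)²/(4*(5 - 2)²) = 10 + (¼)*(2 + 3 + 2*3²)²/3² = 10 + (¼)*(⅑)*(2 + 3 + 2*9)² = 10 + (¼)*(⅑)*(2 + 3 + 18)² = 10 + (¼)*(⅑)*23² = 10 + (¼)*(⅑)*529 = 10 + 529/36 = 889/36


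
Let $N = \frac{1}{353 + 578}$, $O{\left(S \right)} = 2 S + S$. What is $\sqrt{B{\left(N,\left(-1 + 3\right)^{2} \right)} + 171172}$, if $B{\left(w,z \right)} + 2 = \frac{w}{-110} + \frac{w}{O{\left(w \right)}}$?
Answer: $\frac{\sqrt{329730907648890}}{43890} \approx 413.73$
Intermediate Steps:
$O{\left(S \right)} = 3 S$
$N = \frac{1}{931} \approx 0.0010741$
$B{\left(w,z \right)} = - \frac{5}{3} - \frac{w}{110}$ ($B{\left(w,z \right)} = -2 + \left(\frac{w}{-110} + \frac{w}{3 w}\right) = -2 + \left(w \left(- \frac{1}{110}\right) + w \frac{1}{3 w}\right) = -2 - \left(- \frac{1}{3} + \frac{w}{110}\right) = - \frac{5}{3} - \frac{w}{110}$)
$\sqrt{B{\left(N,\left(-1 + 3\right)^{2} \right)} + 171172} = \sqrt{\left(- \frac{5}{3} - \frac{1}{102410}\right) + 171172} = \sqrt{- \frac{512053}{307230} + 171172} = \sqrt{\frac{52588661507}{307230}} = \frac{\sqrt{329730907648890}}{43890}$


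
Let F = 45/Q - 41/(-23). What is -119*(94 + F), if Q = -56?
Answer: -2079661/184 ≈ -11303.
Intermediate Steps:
F = 1261/1288 (F = 45/(-56) - 41/(-23) = 45*(-1/56) - 41*(-1/23) = -45/56 + 41/23 = 1261/1288 ≈ 0.97904)
-119*(94 + F) = -119*(94 + 1261/1288) = -119*122333/1288 = -2079661/184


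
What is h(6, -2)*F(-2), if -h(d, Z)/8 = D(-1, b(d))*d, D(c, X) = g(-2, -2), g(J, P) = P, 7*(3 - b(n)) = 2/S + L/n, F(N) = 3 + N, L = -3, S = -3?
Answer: 96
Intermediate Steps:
b(n) = 65/21 + 3/(7*n) (b(n) = 3 - (2/(-3) - 3/n)/7 = 3 - (2*(-⅓) - 3/n)/7 = 3 - (-⅔ - 3/n)/7 = 3 + (2/21 + 3/(7*n)) = 65/21 + 3/(7*n))
D(c, X) = -2
h(d, Z) = 16*d (h(d, Z) = -(-16)*d = 16*d)
h(6, -2)*F(-2) = (16*6)*(3 - 2) = 96*1 = 96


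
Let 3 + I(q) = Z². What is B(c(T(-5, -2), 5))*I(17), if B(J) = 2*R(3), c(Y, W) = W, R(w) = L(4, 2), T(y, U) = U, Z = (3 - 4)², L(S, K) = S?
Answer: -16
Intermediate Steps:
Z = 1 (Z = (-1)² = 1)
R(w) = 4
B(J) = 8 (B(J) = 2*4 = 8)
I(q) = -2 (I(q) = -3 + 1² = -3 + 1 = -2)
B(c(T(-5, -2), 5))*I(17) = 8*(-2) = -16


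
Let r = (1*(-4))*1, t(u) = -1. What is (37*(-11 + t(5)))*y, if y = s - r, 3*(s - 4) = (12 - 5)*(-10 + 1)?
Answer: 5772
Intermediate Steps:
r = -4 (r = -4*1 = -4)
s = -17 (s = 4 + ((12 - 5)*(-10 + 1))/3 = 4 + (7*(-9))/3 = 4 + (⅓)*(-63) = 4 - 21 = -17)
y = -13 (y = -17 - 1*(-4) = -17 + 4 = -13)
(37*(-11 + t(5)))*y = (37*(-11 - 1))*(-13) = (37*(-12))*(-13) = -444*(-13) = 5772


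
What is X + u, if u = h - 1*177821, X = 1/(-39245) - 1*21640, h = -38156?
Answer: -9325279166/39245 ≈ -2.3762e+5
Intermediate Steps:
X = -849261801/39245 (X = -1/39245 - 21640 = -849261801/39245 ≈ -21640.)
u = -215977 (u = -38156 - 1*177821 = -38156 - 177821 = -215977)
X + u = -849261801/39245 - 215977 = -9325279166/39245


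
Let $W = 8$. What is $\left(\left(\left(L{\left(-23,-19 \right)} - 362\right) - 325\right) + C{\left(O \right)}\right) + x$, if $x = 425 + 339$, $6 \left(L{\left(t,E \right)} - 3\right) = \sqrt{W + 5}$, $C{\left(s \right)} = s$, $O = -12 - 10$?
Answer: $58 + \frac{\sqrt{13}}{6} \approx 58.601$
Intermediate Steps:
$O = -22$ ($O = -12 - 10 = -22$)
$L{\left(t,E \right)} = 3 + \frac{\sqrt{13}}{6}$ ($L{\left(t,E \right)} = 3 + \frac{\sqrt{8 + 5}}{6} = 3 + \frac{\sqrt{13}}{6}$)
$x = 764$
$\left(\left(\left(L{\left(-23,-19 \right)} - 362\right) - 325\right) + C{\left(O \right)}\right) + x = \left(\left(\left(\left(3 + \frac{\sqrt{13}}{6}\right) - 362\right) - 325\right) - 22\right) + 764 = \left(\left(\left(-359 + \frac{\sqrt{13}}{6}\right) - 325\right) - 22\right) + 764 = \left(\left(-684 + \frac{\sqrt{13}}{6}\right) - 22\right) + 764 = \left(-706 + \frac{\sqrt{13}}{6}\right) + 764 = 58 + \frac{\sqrt{13}}{6}$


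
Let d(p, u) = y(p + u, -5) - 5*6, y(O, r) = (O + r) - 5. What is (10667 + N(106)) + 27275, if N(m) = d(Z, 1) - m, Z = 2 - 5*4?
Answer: 37779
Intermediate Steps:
y(O, r) = -5 + O + r
Z = -18 (Z = 2 - 20 = -18)
d(p, u) = -40 + p + u (d(p, u) = (-5 + (p + u) - 5) - 5*6 = (-10 + p + u) - 30 = -40 + p + u)
N(m) = -57 - m (N(m) = (-40 - 18 + 1) - m = -57 - m)
(10667 + N(106)) + 27275 = (10667 + (-57 - 1*106)) + 27275 = (10667 + (-57 - 106)) + 27275 = (10667 - 163) + 27275 = 10504 + 27275 = 37779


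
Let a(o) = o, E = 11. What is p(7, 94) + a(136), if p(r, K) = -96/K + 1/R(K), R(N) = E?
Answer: 69831/517 ≈ 135.07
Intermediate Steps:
R(N) = 11
p(r, K) = 1/11 - 96/K (p(r, K) = -96/K + 1/11 = 1/11 - 96/K)
p(7, 94) + a(136) = (1/11)*(-1056 + 94)/94 + 136 = (1/11)*(1/94)*(-962) + 136 = -481/517 + 136 = 69831/517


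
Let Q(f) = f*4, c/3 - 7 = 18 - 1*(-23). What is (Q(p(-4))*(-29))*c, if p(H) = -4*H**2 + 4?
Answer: 1002240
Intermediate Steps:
p(H) = 4 - 4*H**2
c = 144 (c = 21 + 3*(18 - 1*(-23)) = 21 + 3*(18 + 23) = 21 + 3*41 = 21 + 123 = 144)
Q(f) = 4*f
(Q(p(-4))*(-29))*c = ((4*(4 - 4*(-4)**2))*(-29))*144 = ((4*(4 - 4*16))*(-29))*144 = ((4*(4 - 64))*(-29))*144 = ((4*(-60))*(-29))*144 = -240*(-29)*144 = 6960*144 = 1002240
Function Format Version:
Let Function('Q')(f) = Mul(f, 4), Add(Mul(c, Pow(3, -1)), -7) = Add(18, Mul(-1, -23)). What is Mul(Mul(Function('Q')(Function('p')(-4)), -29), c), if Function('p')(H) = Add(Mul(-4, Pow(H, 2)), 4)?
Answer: 1002240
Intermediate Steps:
Function('p')(H) = Add(4, Mul(-4, Pow(H, 2)))
c = 144 (c = Add(21, Mul(3, Add(18, Mul(-1, -23)))) = Add(21, Mul(3, Add(18, 23))) = Add(21, Mul(3, 41)) = Add(21, 123) = 144)
Function('Q')(f) = Mul(4, f)
Mul(Mul(Function('Q')(Function('p')(-4)), -29), c) = Mul(Mul(Mul(4, Add(4, Mul(-4, Pow(-4, 2)))), -29), 144) = Mul(Mul(Mul(4, Add(4, Mul(-4, 16))), -29), 144) = Mul(Mul(Mul(4, Add(4, -64)), -29), 144) = Mul(Mul(Mul(4, -60), -29), 144) = Mul(Mul(-240, -29), 144) = Mul(6960, 144) = 1002240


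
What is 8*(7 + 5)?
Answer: 96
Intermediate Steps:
8*(7 + 5) = 8*12 = 96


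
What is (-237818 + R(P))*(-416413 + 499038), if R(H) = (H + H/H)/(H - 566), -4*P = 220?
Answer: -451943216500/23 ≈ -1.9650e+10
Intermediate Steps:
P = -55 (P = -¼*220 = -55)
R(H) = (1 + H)/(-566 + H) (R(H) = (H + 1)/(-566 + H) = (1 + H)/(-566 + H))
(-237818 + R(P))*(-416413 + 499038) = (-237818 + (1 - 55)/(-566 - 55))*(-416413 + 499038) = (-237818 - 54/(-621))*82625 = (-237818 - 1/621*(-54))*82625 = (-237818 + 2/23)*82625 = -5469812/23*82625 = -451943216500/23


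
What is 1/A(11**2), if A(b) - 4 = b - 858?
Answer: -1/733 ≈ -0.0013643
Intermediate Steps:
A(b) = -854 + b (A(b) = 4 + (b - 858) = 4 + (-858 + b) = -854 + b)
1/A(11**2) = 1/(-854 + 11**2) = 1/(-854 + 121) = 1/(-733) = -1/733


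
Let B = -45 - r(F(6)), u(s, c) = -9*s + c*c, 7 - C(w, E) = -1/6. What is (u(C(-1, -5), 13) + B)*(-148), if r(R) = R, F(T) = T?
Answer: -7918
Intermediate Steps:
C(w, E) = 43/6 (C(w, E) = 7 - (-1)/6 = 7 - 1*(-1/6) = 7 + 1/6 = 43/6)
u(s, c) = c**2 - 9*s (u(s, c) = -9*s + c**2 = c**2 - 9*s)
B = -51 (B = -45 - 1*6 = -45 - 6 = -51)
(u(C(-1, -5), 13) + B)*(-148) = ((13**2 - 9*43/6) - 51)*(-148) = ((169 - 129/2) - 51)*(-148) = (209/2 - 51)*(-148) = (107/2)*(-148) = -7918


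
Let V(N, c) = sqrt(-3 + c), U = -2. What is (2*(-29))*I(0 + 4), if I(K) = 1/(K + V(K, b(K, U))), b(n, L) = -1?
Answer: -58/5 + 29*I/5 ≈ -11.6 + 5.8*I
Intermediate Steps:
I(K) = 1/(K + 2*I) (I(K) = 1/(K + sqrt(-3 - 1)) = 1/(K + sqrt(-4)) = 1/(K + 2*I))
(2*(-29))*I(0 + 4) = (2*(-29))/((0 + 4) + 2*I) = -58*(4 - 2*I)/20 = -29*(4 - 2*I)/10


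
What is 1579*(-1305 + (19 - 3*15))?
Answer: -2101649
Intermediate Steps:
1579*(-1305 + (19 - 3*15)) = 1579*(-1305 + (19 - 45)) = 1579*(-1305 - 26) = 1579*(-1331) = -2101649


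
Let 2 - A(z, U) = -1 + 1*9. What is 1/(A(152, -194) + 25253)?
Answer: 1/25247 ≈ 3.9609e-5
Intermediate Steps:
A(z, U) = -6 (A(z, U) = 2 - (-1 + 1*9) = 2 - (-1 + 9) = 2 - 1*8 = 2 - 8 = -6)
1/(A(152, -194) + 25253) = 1/(-6 + 25253) = 1/25247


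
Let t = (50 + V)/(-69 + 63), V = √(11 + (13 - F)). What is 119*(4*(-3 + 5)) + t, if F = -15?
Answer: 2831/3 - √39/6 ≈ 942.63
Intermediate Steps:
V = √39 (V = √(11 + (13 - 1*(-15))) = √(11 + (13 + 15)) = √(11 + 28) = √39 ≈ 6.2450)
t = -25/3 - √39/6 (t = (50 + √39)/(-69 + 63) = (50 + √39)/(-6) = (50 + √39)*(-⅙) = -25/3 - √39/6 ≈ -9.3742)
119*(4*(-3 + 5)) + t = 119*(4*(-3 + 5)) + (-25/3 - √39/6) = 119*(4*2) + (-25/3 - √39/6) = 119*8 + (-25/3 - √39/6) = 952 + (-25/3 - √39/6) = 2831/3 - √39/6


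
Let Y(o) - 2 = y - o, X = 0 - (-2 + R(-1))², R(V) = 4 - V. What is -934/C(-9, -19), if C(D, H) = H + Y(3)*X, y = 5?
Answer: 934/55 ≈ 16.982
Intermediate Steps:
X = -9 (X = 0 - (-2 + (4 - 1*(-1)))² = 0 - (-2 + (4 + 1))² = 0 - (-2 + 5)² = 0 - 1*3² = 0 - 1*9 = 0 - 9 = -9)
Y(o) = 7 - o (Y(o) = 2 + (5 - o) = 7 - o)
C(D, H) = -36 + H (C(D, H) = H + (7 - 1*3)*(-9) = H + (7 - 3)*(-9) = H + 4*(-9) = H - 36 = -36 + H)
-934/C(-9, -19) = -934/(-36 - 19) = -934/(-55) = -934*(-1/55) = 934/55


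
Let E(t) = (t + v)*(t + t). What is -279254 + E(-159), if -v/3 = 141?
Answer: -94178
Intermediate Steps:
v = -423 (v = -3*141 = -423)
E(t) = 2*t*(-423 + t) (E(t) = (t - 423)*(t + t) = (-423 + t)*(2*t) = 2*t*(-423 + t))
-279254 + E(-159) = -279254 + 2*(-159)*(-423 - 159) = -279254 + 2*(-159)*(-582) = -279254 + 185076 = -94178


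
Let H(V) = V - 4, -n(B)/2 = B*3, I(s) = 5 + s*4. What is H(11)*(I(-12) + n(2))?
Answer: -385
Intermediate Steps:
I(s) = 5 + 4*s
n(B) = -6*B (n(B) = -2*B*3 = -6*B)
H(V) = -4 + V
H(11)*(I(-12) + n(2)) = (-4 + 11)*((5 + 4*(-12)) - 6*2) = 7*((5 - 48) - 12) = 7*(-43 - 12) = 7*(-55) = -385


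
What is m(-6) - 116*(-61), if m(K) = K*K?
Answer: 7112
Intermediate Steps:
m(K) = K²
m(-6) - 116*(-61) = (-6)² - 116*(-61) = 36 + 7076 = 7112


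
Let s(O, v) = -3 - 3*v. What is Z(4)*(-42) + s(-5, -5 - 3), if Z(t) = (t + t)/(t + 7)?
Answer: -105/11 ≈ -9.5455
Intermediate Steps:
Z(t) = 2*t/(7 + t) (Z(t) = (2*t)/(7 + t) = 2*t/(7 + t))
Z(4)*(-42) + s(-5, -5 - 3) = (2*4/(7 + 4))*(-42) + (-3 - 3*(-5 - 3)) = (2*4/11)*(-42) + (-3 - 3*(-8)) = (2*4*(1/11))*(-42) + (-3 + 24) = (8/11)*(-42) + 21 = -336/11 + 21 = -105/11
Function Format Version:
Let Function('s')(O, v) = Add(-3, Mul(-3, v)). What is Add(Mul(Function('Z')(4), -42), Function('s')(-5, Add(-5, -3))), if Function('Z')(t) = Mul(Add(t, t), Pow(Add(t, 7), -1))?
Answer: Rational(-105, 11) ≈ -9.5455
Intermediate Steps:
Function('Z')(t) = Mul(2, t, Pow(Add(7, t), -1)) (Function('Z')(t) = Mul(Mul(2, t), Pow(Add(7, t), -1)) = Mul(2, t, Pow(Add(7, t), -1)))
Add(Mul(Function('Z')(4), -42), Function('s')(-5, Add(-5, -3))) = Add(Mul(Mul(2, 4, Pow(Add(7, 4), -1)), -42), Add(-3, Mul(-3, Add(-5, -3)))) = Add(Mul(Mul(2, 4, Pow(11, -1)), -42), Add(-3, Mul(-3, -8))) = Add(Mul(Mul(2, 4, Rational(1, 11)), -42), Add(-3, 24)) = Add(Mul(Rational(8, 11), -42), 21) = Add(Rational(-336, 11), 21) = Rational(-105, 11)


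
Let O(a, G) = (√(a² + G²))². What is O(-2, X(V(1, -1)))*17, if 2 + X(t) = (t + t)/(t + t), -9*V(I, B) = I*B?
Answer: 85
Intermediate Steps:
V(I, B) = -B*I/9 (V(I, B) = -I*B/9 = -B*I/9)
X(t) = -1 (X(t) = -2 + (t + t)/(t + t) = -2 + (2*t)/((2*t)) = -2 + (2*t)*(1/(2*t)) = -2 + 1 = -1)
O(a, G) = G² + a² (O(a, G) = (√(G² + a²))² = G² + a²)
O(-2, X(V(1, -1)))*17 = ((-1)² + (-2)²)*17 = (1 + 4)*17 = 5*17 = 85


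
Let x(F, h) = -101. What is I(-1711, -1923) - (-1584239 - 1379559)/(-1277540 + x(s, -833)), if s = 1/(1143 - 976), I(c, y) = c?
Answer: -2189007549/1277641 ≈ -1713.3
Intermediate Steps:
s = 1/167 ≈ 0.0059880
I(-1711, -1923) - (-1584239 - 1379559)/(-1277540 + x(s, -833)) = -1711 - (-1584239 - 1379559)/(-1277540 - 101) = -1711 - (-2963798)/(-1277641) = -1711 - (-2963798)*(-1)/1277641 = -1711 - 1*2963798/1277641 = -1711 - 2963798/1277641 = -2189007549/1277641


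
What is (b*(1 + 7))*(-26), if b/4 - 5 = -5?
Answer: 0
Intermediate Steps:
b = 0 (b = 20 + 4*(-5) = 20 - 20 = 0)
(b*(1 + 7))*(-26) = (0*(1 + 7))*(-26) = (0*8)*(-26) = 0*(-26) = 0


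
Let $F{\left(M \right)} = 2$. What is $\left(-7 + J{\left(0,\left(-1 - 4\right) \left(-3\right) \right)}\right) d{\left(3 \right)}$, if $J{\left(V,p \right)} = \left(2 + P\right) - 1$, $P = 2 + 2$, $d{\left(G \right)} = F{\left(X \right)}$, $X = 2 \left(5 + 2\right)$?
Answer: $-4$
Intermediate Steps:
$X = 14$ ($X = 2 \cdot 7 = 14$)
$d{\left(G \right)} = 2$
$P = 4$
$J{\left(V,p \right)} = 5$ ($J{\left(V,p \right)} = \left(2 + 4\right) - 1 = 6 - 1 = 5$)
$\left(-7 + J{\left(0,\left(-1 - 4\right) \left(-3\right) \right)}\right) d{\left(3 \right)} = \left(-7 + 5\right) 2 = \left(-2\right) 2 = -4$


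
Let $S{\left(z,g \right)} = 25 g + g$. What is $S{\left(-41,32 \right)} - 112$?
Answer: $720$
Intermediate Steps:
$S{\left(z,g \right)} = 26 g$
$S{\left(-41,32 \right)} - 112 = 26 \cdot 32 - 112 = 832 - 112 = 720$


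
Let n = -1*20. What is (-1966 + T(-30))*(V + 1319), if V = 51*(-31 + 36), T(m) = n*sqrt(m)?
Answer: -3094484 - 31480*I*sqrt(30) ≈ -3.0945e+6 - 1.7242e+5*I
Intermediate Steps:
n = -20
T(m) = -20*sqrt(m)
V = 255 (V = 51*5 = 255)
(-1966 + T(-30))*(V + 1319) = (-1966 - 20*I*sqrt(30))*(255 + 1319) = (-1966 - 20*I*sqrt(30))*1574 = -3094484 - 31480*I*sqrt(30)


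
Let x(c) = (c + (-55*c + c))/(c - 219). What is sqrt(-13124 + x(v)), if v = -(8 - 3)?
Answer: I*sqrt(41160574)/56 ≈ 114.57*I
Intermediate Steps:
v = -5 (v = -1*5 = -5)
x(c) = -53*c/(-219 + c) (x(c) = (c - 54*c)/(-219 + c) = (-53*c)/(-219 + c) = -53*c/(-219 + c))
sqrt(-13124 + x(v)) = sqrt(-13124 - 53*(-5)/(-219 - 5)) = sqrt(-13124 - 53*(-5)/(-224)) = sqrt(-13124 - 53*(-5)*(-1/224)) = sqrt(-13124 - 265/224) = sqrt(-2940041/224) = I*sqrt(41160574)/56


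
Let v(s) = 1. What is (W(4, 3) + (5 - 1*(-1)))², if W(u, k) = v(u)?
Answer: 49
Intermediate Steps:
W(u, k) = 1
(W(4, 3) + (5 - 1*(-1)))² = (1 + (5 - 1*(-1)))² = (1 + (5 + 1))² = (1 + 6)² = 7² = 49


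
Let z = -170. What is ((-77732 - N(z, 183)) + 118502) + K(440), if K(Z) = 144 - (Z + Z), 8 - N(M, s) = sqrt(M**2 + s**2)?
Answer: 40026 + sqrt(62389) ≈ 40276.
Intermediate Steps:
N(M, s) = 8 - sqrt(M**2 + s**2)
K(Z) = 144 - 2*Z
((-77732 - N(z, 183)) + 118502) + K(440) = ((-77732 - (8 - sqrt((-170)**2 + 183**2))) + 118502) + (144 - 2*440) = ((-77732 - (8 - sqrt(28900 + 33489))) + 118502) + (144 - 880) = ((-77732 - (8 - sqrt(62389))) + 118502) - 736 = ((-77732 + (-8 + sqrt(62389))) + 118502) - 736 = ((-77740 + sqrt(62389)) + 118502) - 736 = (40762 + sqrt(62389)) - 736 = 40026 + sqrt(62389)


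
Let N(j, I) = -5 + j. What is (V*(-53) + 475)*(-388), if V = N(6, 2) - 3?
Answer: -225428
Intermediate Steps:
V = -2 (V = (-5 + 6) - 3 = 1 - 3 = -2)
(V*(-53) + 475)*(-388) = (-2*(-53) + 475)*(-388) = (106 + 475)*(-388) = 581*(-388) = -225428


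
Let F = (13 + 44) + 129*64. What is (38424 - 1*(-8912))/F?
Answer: 47336/8313 ≈ 5.6942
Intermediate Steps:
F = 8313 (F = 57 + 8256 = 8313)
(38424 - 1*(-8912))/F = (38424 - 1*(-8912))/8313 = (38424 + 8912)*(1/8313) = 47336*(1/8313) = 47336/8313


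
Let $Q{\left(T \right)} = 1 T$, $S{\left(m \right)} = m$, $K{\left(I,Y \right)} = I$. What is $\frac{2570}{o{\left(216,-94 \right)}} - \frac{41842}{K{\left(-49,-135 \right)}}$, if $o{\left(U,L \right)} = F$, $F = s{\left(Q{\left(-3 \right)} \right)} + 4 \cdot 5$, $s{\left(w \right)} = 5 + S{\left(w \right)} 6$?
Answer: $\frac{59832}{49} \approx 1221.1$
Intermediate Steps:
$Q{\left(T \right)} = T$
$s{\left(w \right)} = 5 + 6 w$ ($s{\left(w \right)} = 5 + w 6 = 5 + 6 w$)
$F = 7$ ($F = \left(5 + 6 \left(-3\right)\right) + 4 \cdot 5 = \left(5 - 18\right) + 20 = -13 + 20 = 7$)
$o{\left(U,L \right)} = 7$
$\frac{2570}{o{\left(216,-94 \right)}} - \frac{41842}{K{\left(-49,-135 \right)}} = \frac{2570}{7} - \frac{41842}{-49} = 2570 \cdot \frac{1}{7} - - \frac{41842}{49} = \frac{2570}{7} + \frac{41842}{49} = \frac{59832}{49}$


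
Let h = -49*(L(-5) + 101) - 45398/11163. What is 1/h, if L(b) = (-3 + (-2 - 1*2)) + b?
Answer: -11163/48727241 ≈ -0.00022909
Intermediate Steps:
L(b) = -7 + b (L(b) = (-3 + (-2 - 2)) + b = (-3 - 4) + b = -7 + b)
h = -48727241/11163 (h = -49*((-7 - 5) + 101) - 45398/11163 = -49*(-12 + 101) - 45398/11163 = -49*89 - 1*45398/11163 = -4361 - 45398/11163 = -48727241/11163 ≈ -4365.1)
1/h = 1/(-48727241/11163) = -11163/48727241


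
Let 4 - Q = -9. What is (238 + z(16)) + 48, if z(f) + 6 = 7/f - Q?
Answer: 4279/16 ≈ 267.44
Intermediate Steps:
Q = 13 (Q = 4 - 1*(-9) = 4 + 9 = 13)
z(f) = -19 + 7/f (z(f) = -6 + (7/f - 1*13) = -6 + (7/f - 13) = -6 + (-13 + 7/f) = -19 + 7/f)
(238 + z(16)) + 48 = (238 + (-19 + 7/16)) + 48 = (238 - 297/16) + 48 = 3511/16 + 48 = 4279/16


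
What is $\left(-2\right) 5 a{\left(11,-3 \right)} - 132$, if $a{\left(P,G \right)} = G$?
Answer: $-102$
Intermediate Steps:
$\left(-2\right) 5 a{\left(11,-3 \right)} - 132 = \left(-2\right) 5 \left(-3\right) - 132 = \left(-10\right) \left(-3\right) - 132 = 30 - 132 = -102$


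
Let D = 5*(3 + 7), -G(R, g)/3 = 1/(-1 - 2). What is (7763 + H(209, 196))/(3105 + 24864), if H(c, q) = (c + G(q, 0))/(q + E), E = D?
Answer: 106106/382243 ≈ 0.27759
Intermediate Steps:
G(R, g) = 1 (G(R, g) = -3/(-1 - 2) = -3/(-3) = -3*(-⅓) = 1)
D = 50 (D = 5*10 = 50)
E = 50
H(c, q) = (1 + c)/(50 + q) (H(c, q) = (c + 1)/(q + 50) = (1 + c)/(50 + q))
(7763 + H(209, 196))/(3105 + 24864) = (7763 + (1 + 209)/(50 + 196))/(3105 + 24864) = (7763 + 210/246)/27969 = (7763 + (1/246)*210)*(1/27969) = (7763 + 35/41)*(1/27969) = (318318/41)*(1/27969) = 106106/382243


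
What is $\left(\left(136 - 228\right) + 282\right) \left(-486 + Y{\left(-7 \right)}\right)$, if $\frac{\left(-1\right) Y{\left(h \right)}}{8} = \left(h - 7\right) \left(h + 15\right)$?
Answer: $77900$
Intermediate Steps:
$Y{\left(h \right)} = - 8 \left(-7 + h\right) \left(15 + h\right)$ ($Y{\left(h \right)} = - 8 \left(h - 7\right) \left(h + 15\right) = - 8 \left(-7 + h\right) \left(15 + h\right)$)
$\left(\left(136 - 228\right) + 282\right) \left(-486 + Y{\left(-7 \right)}\right) = \left(\left(136 - 228\right) + 282\right) \left(-486 - \left(-1288 + 392\right)\right) = \left(\left(136 - 228\right) + 282\right) \left(-486 + \left(840 + 448 - 392\right)\right) = \left(-92 + 282\right) \left(-486 + \left(840 + 448 - 392\right)\right) = 190 \left(-486 + 896\right) = 190 \cdot 410 = 77900$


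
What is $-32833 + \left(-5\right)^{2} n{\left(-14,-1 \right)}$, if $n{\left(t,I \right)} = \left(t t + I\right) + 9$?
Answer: $-27733$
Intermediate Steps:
$n{\left(t,I \right)} = 9 + I + t^{2}$ ($n{\left(t,I \right)} = \left(t^{2} + I\right) + 9 = \left(I + t^{2}\right) + 9 = 9 + I + t^{2}$)
$-32833 + \left(-5\right)^{2} n{\left(-14,-1 \right)} = -32833 + \left(-5\right)^{2} \left(9 - 1 + \left(-14\right)^{2}\right) = -32833 + 25 \left(9 - 1 + 196\right) = -32833 + 25 \cdot 204 = -32833 + 5100 = -27733$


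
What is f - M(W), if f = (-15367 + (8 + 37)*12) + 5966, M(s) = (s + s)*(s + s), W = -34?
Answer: -13485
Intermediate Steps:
M(s) = 4*s² (M(s) = (2*s)*(2*s) = 4*s²)
f = -8861 (f = (-15367 + 45*12) + 5966 = (-15367 + 540) + 5966 = -14827 + 5966 = -8861)
f - M(W) = -8861 - 4*(-34)² = -8861 - 4*1156 = -8861 - 1*4624 = -8861 - 4624 = -13485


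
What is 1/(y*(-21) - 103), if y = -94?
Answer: 1/1871 ≈ 0.00053447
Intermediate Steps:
1/(y*(-21) - 103) = 1/(-94*(-21) - 103) = 1/(1974 - 103) = 1/1871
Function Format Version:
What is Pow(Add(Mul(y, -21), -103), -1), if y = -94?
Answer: Rational(1, 1871) ≈ 0.00053447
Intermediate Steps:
Pow(Add(Mul(y, -21), -103), -1) = Pow(Add(Mul(-94, -21), -103), -1) = Pow(Add(1974, -103), -1) = Pow(1871, -1) = Rational(1, 1871)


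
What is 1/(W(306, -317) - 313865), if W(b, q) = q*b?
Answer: -1/410867 ≈ -2.4339e-6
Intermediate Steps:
W(b, q) = b*q
1/(W(306, -317) - 313865) = 1/(306*(-317) - 313865) = 1/(-97002 - 313865) = 1/(-410867) = -1/410867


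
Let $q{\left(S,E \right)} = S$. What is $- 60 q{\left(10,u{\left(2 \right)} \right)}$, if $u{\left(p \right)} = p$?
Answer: $-600$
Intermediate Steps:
$- 60 q{\left(10,u{\left(2 \right)} \right)} = \left(-60\right) 10 = -600$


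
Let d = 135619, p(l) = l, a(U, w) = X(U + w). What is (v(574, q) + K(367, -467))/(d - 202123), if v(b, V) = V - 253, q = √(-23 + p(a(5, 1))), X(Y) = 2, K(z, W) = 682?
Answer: -143/22168 - I*√21/66504 ≈ -0.0064507 - 6.8907e-5*I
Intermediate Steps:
a(U, w) = 2
q = I*√21 (q = √(-23 + 2) = √(-21) = I*√21 ≈ 4.5826*I)
v(b, V) = -253 + V
(v(574, q) + K(367, -467))/(d - 202123) = ((-253 + I*√21) + 682)/(135619 - 202123) = (429 + I*√21)/(-66504) = (429 + I*√21)*(-1/66504) = -143/22168 - I*√21/66504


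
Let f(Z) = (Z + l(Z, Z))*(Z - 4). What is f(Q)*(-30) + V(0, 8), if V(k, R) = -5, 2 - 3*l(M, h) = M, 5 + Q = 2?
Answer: -285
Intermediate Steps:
Q = -3 (Q = -5 + 2 = -3)
l(M, h) = ⅔ - M/3
f(Z) = (-4 + Z)*(⅔ + 2*Z/3) (f(Z) = (Z + (⅔ - Z/3))*(Z - 4) = (⅔ + 2*Z/3)*(-4 + Z) = (-4 + Z)*(⅔ + 2*Z/3))
f(Q)*(-30) + V(0, 8) = (-8/3 - 2*(-3) + (⅔)*(-3)²)*(-30) - 5 = (-8/3 + 6 + (⅔)*9)*(-30) - 5 = (-8/3 + 6 + 6)*(-30) - 5 = (28/3)*(-30) - 5 = -280 - 5 = -285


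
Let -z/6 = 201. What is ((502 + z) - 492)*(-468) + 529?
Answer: 560257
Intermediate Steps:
z = -1206 (z = -6*201 = -1206)
((502 + z) - 492)*(-468) + 529 = ((502 - 1206) - 492)*(-468) + 529 = (-704 - 492)*(-468) + 529 = -1196*(-468) + 529 = 559728 + 529 = 560257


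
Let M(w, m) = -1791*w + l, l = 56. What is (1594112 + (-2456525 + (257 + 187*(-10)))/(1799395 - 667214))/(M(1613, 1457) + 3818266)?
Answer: 200535651126/116921464051 ≈ 1.7151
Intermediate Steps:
M(w, m) = 56 - 1791*w (M(w, m) = -1791*w + 56 = 56 - 1791*w)
(1594112 + (-2456525 + (257 + 187*(-10)))/(1799395 - 667214))/(M(1613, 1457) + 3818266) = (1594112 + (-2456525 + (257 + 187*(-10)))/(1799395 - 667214))/((56 - 1791*1613) + 3818266) = (1594112 + (-2456525 + (257 - 1870))/1132181)/((56 - 2888883) + 3818266) = (1594112 + (-2456525 - 1613)*(1/1132181))/(-2888827 + 3818266) = (1594112 - 2458138*1/1132181)/929439 = (1594112 - 2458138/1132181)*(1/929439) = (1804820860134/1132181)*(1/929439) = 200535651126/116921464051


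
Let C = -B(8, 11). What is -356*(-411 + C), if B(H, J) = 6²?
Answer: 159132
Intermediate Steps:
B(H, J) = 36
C = -36 (C = -1*36 = -36)
-356*(-411 + C) = -356*(-411 - 36) = -356*(-447) = 159132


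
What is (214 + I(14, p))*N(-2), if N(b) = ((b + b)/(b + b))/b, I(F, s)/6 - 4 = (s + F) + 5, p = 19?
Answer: -233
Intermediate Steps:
I(F, s) = 54 + 6*F + 6*s (I(F, s) = 24 + 6*((s + F) + 5) = 24 + 6*((F + s) + 5) = 24 + 6*(5 + F + s) = 24 + (30 + 6*F + 6*s) = 54 + 6*F + 6*s)
N(b) = 1/b (N(b) = ((2*b)/((2*b)))/b = ((2*b)*(1/(2*b)))/b = 1/b)
(214 + I(14, p))*N(-2) = (214 + (54 + 6*14 + 6*19))/(-2) = (214 + (54 + 84 + 114))*(-½) = (214 + 252)*(-½) = 466*(-½) = -233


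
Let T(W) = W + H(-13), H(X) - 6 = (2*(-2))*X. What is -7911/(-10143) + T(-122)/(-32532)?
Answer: 7166939/9165891 ≈ 0.78191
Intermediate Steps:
H(X) = 6 - 4*X (H(X) = 6 + (2*(-2))*X = 6 - 4*X)
T(W) = 58 + W (T(W) = W + (6 - 4*(-13)) = W + (6 + 52) = W + 58 = 58 + W)
-7911/(-10143) + T(-122)/(-32532) = -7911/(-10143) + (58 - 122)/(-32532) = -7911*(-1/10143) - 64*(-1/32532) = 879/1127 + 16/8133 = 7166939/9165891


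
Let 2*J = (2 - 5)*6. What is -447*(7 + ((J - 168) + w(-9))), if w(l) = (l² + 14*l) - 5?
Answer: 98340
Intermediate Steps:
w(l) = -5 + l² + 14*l
J = -9 (J = ((2 - 5)*6)/2 = (-3*6)/2 = (½)*(-18) = -9)
-447*(7 + ((J - 168) + w(-9))) = -447*(7 + ((-9 - 168) + (-5 + (-9)² + 14*(-9)))) = -447*(7 + (-177 + (-5 + 81 - 126))) = -447*(7 + (-177 - 50)) = -447*(7 - 227) = -447*(-220) = 98340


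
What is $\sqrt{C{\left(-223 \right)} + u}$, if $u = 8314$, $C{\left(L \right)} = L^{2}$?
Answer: $\sqrt{58043} \approx 240.92$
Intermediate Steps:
$\sqrt{C{\left(-223 \right)} + u} = \sqrt{\left(-223\right)^{2} + 8314} = \sqrt{49729 + 8314} = \sqrt{58043}$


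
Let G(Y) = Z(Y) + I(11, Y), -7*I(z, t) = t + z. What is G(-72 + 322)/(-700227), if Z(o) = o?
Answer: -1489/4901589 ≈ -0.00030378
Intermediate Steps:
I(z, t) = -t/7 - z/7 (I(z, t) = -(t + z)/7 = -t/7 - z/7)
G(Y) = -11/7 + 6*Y/7 (G(Y) = Y + (-Y/7 - ⅐*11) = Y + (-Y/7 - 11/7) = Y + (-11/7 - Y/7) = -11/7 + 6*Y/7)
G(-72 + 322)/(-700227) = (-11/7 + 6*(-72 + 322)/7)/(-700227) = (-11/7 + (6/7)*250)*(-1/700227) = (-11/7 + 1500/7)*(-1/700227) = (1489/7)*(-1/700227) = -1489/4901589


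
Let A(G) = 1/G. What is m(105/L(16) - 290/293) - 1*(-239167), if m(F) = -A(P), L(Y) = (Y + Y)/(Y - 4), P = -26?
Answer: 6218343/26 ≈ 2.3917e+5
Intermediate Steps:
L(Y) = 2*Y/(-4 + Y) (L(Y) = (2*Y)/(-4 + Y) = 2*Y/(-4 + Y))
m(F) = 1/26 (m(F) = -1/(-26) = -1*(-1/26) = 1/26)
m(105/L(16) - 290/293) - 1*(-239167) = 1/26 - 1*(-239167) = 1/26 + 239167 = 6218343/26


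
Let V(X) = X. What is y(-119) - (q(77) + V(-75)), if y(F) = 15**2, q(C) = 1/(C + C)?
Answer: 46199/154 ≈ 299.99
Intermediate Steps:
q(C) = 1/(2*C)
y(F) = 225
y(-119) - (q(77) + V(-75)) = 225 - ((1/2)/77 - 75) = 225 - ((1/2)*(1/77) - 75) = 225 - (1/154 - 75) = 225 - 1*(-11549/154) = 225 + 11549/154 = 46199/154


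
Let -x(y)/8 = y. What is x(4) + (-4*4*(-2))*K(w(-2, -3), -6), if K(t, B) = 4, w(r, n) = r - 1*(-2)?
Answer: 96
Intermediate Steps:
x(y) = -8*y
w(r, n) = 2 + r (w(r, n) = r + 2 = 2 + r)
x(4) + (-4*4*(-2))*K(w(-2, -3), -6) = -8*4 + (-4*4*(-2))*4 = -32 - 16*(-2)*4 = -32 + 32*4 = -32 + 128 = 96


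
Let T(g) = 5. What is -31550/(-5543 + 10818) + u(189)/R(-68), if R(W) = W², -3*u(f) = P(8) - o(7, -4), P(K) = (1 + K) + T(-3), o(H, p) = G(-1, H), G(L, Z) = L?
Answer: -5836543/975664 ≈ -5.9821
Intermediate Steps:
o(H, p) = -1
P(K) = 6 + K (P(K) = (1 + K) + 5 = 6 + K)
u(f) = -5 (u(f) = -((6 + 8) - 1*(-1))/3 = -(14 + 1)/3 = -⅓*15 = -5)
-31550/(-5543 + 10818) + u(189)/R(-68) = -31550/(-5543 + 10818) - 5/((-68)²) = -31550/5275 - 5/4624 = -31550*1/5275 - 5*1/4624 = -1262/211 - 5/4624 = -5836543/975664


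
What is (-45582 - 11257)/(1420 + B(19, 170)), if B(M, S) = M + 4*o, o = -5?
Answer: -56839/1419 ≈ -40.056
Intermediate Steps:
B(M, S) = -20 + M (B(M, S) = M + 4*(-5) = M - 20 = -20 + M)
(-45582 - 11257)/(1420 + B(19, 170)) = (-45582 - 11257)/(1420 + (-20 + 19)) = -56839/(1420 - 1) = -56839/1419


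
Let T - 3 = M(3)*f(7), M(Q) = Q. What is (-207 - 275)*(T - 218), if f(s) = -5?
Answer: 110860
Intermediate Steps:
T = -12 (T = 3 + 3*(-5) = 3 - 15 = -12)
(-207 - 275)*(T - 218) = (-207 - 275)*(-12 - 218) = -482*(-230) = 110860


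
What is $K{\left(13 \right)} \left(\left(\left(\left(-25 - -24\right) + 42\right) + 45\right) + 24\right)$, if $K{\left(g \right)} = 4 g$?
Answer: $5720$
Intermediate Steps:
$K{\left(13 \right)} \left(\left(\left(\left(-25 - -24\right) + 42\right) + 45\right) + 24\right) = 4 \cdot 13 \left(\left(\left(\left(-25 - -24\right) + 42\right) + 45\right) + 24\right) = 52 \left(\left(\left(\left(-25 + 24\right) + 42\right) + 45\right) + 24\right) = 52 \left(\left(\left(-1 + 42\right) + 45\right) + 24\right) = 52 \left(\left(41 + 45\right) + 24\right) = 52 \left(86 + 24\right) = 52 \cdot 110 = 5720$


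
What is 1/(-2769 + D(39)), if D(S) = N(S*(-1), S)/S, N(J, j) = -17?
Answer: -39/108008 ≈ -0.00036108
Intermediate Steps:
D(S) = -17/S
1/(-2769 + D(39)) = 1/(-2769 - 17/39) = 1/(-108008/39) = -39/108008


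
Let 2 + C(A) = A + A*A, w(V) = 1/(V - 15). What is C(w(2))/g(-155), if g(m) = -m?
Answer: -70/5239 ≈ -0.013361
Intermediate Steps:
w(V) = 1/(-15 + V)
C(A) = -2 + A + A**2 (C(A) = -2 + (A + A*A) = -2 + (A + A**2) = -2 + A + A**2)
C(w(2))/g(-155) = (-2 + 1/(-15 + 2) + (1/(-15 + 2))**2)/((-1*(-155))) = (-2 + 1/(-13) + (1/(-13))**2)/155 = (-2 - 1/13 + (-1/13)**2)*(1/155) = (-2 - 1/13 + 1/169)*(1/155) = -350/169*1/155 = -70/5239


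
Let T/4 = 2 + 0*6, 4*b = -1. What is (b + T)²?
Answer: 961/16 ≈ 60.063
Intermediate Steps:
b = -¼ (b = (¼)*(-1) = -¼ ≈ -0.25000)
T = 8 (T = 4*(2 + 0*6) = 4*(2 + 0) = 4*2 = 8)
(b + T)² = (-¼ + 8)² = (31/4)² = 961/16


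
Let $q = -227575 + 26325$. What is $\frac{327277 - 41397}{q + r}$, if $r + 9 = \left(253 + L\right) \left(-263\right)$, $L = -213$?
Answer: $- \frac{285880}{211779} \approx -1.3499$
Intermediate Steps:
$q = -201250$
$r = -10529$ ($r = -9 + \left(253 - 213\right) \left(-263\right) = -9 + 40 \left(-263\right) = -9 - 10520 = -10529$)
$\frac{327277 - 41397}{q + r} = \frac{327277 - 41397}{-201250 - 10529} = \frac{285880}{-211779} = 285880 \left(- \frac{1}{211779}\right) = - \frac{285880}{211779}$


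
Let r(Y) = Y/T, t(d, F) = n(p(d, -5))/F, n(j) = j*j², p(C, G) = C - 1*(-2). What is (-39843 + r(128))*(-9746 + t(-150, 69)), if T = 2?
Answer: 155705587214/69 ≈ 2.2566e+9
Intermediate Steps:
p(C, G) = 2 + C (p(C, G) = C + 2 = 2 + C)
n(j) = j³
t(d, F) = (2 + d)³/F
r(Y) = Y/2
(-39843 + r(128))*(-9746 + t(-150, 69)) = (-39843 + (½)*128)*(-9746 + (2 - 150)³/69) = (-39843 + 64)*(-9746 + (1/69)*(-148)³) = -39779*(-9746 + (1/69)*(-3241792)) = -39779*(-9746 - 3241792/69) = -39779*(-3914266/69) = 155705587214/69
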